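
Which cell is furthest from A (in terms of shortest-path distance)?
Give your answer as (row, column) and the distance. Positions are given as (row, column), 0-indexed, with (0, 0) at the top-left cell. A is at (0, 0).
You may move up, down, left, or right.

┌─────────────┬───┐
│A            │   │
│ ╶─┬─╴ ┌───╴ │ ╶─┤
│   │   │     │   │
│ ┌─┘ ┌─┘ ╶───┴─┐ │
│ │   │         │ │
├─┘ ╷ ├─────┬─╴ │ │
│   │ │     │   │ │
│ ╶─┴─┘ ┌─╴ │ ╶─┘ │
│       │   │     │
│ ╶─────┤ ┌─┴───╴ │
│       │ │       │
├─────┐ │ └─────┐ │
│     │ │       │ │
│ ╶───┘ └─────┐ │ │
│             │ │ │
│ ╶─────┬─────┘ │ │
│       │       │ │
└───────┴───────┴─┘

Computing BFS distances from A to all cells:
Furthest cell: (8, 4)
Distance: 28 steps

Path from A to the furthest cell:

┌─────────────┬───┐
│A → → ↓      │   │
│ ╶─┬─╴ ┌───╴ │ ╶─┤
│   │↓ ↲│     │   │
│ ┌─┘ ┌─┘ ╶───┴─┐ │
│ │↓ ↲│         │ │
├─┘ ╷ ├─────┬─╴ │ │
│↓ ↲│ │↱ → ↓│   │ │
│ ╶─┴─┘ ┌─╴ │ ╶─┘ │
│↳ → → ↑│↓ ↲│     │
│ ╶─────┤ ┌─┴───╴ │
│       │↓│       │
├─────┐ │ └─────┐ │
│     │ │↳ → → ↓│ │
│ ╶───┘ └─────┐ │ │
│             │↓│ │
│ ╶─────┬─────┘ │ │
│       │B ← ← ↲│ │
└───────┴───────┴─┘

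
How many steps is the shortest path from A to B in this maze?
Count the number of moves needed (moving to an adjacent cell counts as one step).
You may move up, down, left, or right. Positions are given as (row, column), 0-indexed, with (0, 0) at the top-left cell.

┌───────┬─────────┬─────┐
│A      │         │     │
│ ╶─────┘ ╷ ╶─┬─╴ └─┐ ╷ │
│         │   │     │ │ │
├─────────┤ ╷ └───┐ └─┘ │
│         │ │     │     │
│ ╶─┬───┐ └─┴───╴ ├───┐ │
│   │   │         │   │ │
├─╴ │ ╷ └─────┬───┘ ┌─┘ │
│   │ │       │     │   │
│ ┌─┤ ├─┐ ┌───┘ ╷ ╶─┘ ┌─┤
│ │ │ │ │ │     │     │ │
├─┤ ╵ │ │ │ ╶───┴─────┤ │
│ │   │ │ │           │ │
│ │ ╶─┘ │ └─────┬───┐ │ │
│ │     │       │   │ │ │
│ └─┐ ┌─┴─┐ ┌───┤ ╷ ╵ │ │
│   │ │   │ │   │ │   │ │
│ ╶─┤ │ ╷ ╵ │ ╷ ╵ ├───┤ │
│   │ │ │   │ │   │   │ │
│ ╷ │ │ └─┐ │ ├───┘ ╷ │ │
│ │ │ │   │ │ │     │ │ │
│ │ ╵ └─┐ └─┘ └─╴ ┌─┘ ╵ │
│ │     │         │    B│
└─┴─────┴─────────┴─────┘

Using BFS to find shortest path:
Start: (0, 0), End: (11, 11)
Path found:
(0,0) → (1,0) → (1,1) → (1,2) → (1,3) → (1,4) → (0,4) → (0,5) → (0,6) → (0,7) → (0,8) → (1,8) → (1,9) → (2,9) → (2,10) → (2,11) → (3,11) → (4,11) → (4,10) → (5,10) → (5,9) → (5,8) → (4,8) → (4,7) → (5,7) → (5,6) → (5,5) → (6,5) → (6,6) → (6,7) → (6,8) → (6,9) → (6,10) → (7,10) → (8,10) → (8,9) → (7,9) → (7,8) → (8,8) → (9,8) → (9,7) → (8,7) → (8,6) → (9,6) → (10,6) → (11,6) → (11,7) → (11,8) → (10,8) → (10,9) → (9,9) → (9,10) → (10,10) → (11,10) → (11,11)
Number of steps: 54

Solution:

┌───────┬─────────┬─────┐
│A      │↱ → → → ↓│     │
│ ╶─────┘ ╷ ╶─┬─╴ └─┐ ╷ │
│↳ → → → ↑│   │  ↳ ↓│ │ │
├─────────┤ ╷ └───┐ └─┘ │
│         │ │     │↳ → ↓│
│ ╶─┬───┐ └─┴───╴ ├───┐ │
│   │   │         │   │↓│
├─╴ │ ╷ └─────┬───┘ ┌─┘ │
│   │ │       │↓ ↰  │↓ ↲│
│ ┌─┤ ├─┐ ┌───┘ ╷ ╶─┘ ┌─┤
│ │ │ │ │ │↓ ← ↲│↑ ← ↲│ │
├─┤ ╵ │ │ │ ╶───┴─────┤ │
│ │   │ │ │↳ → → → → ↓│ │
│ │ ╶─┘ │ └─────┬───┐ │ │
│ │     │       │↓ ↰│↓│ │
│ └─┐ ┌─┴─┐ ┌───┤ ╷ ╵ │ │
│   │ │   │ │↓ ↰│↓│↑ ↲│ │
│ ╶─┤ │ ╷ ╵ │ ╷ ╵ ├───┤ │
│   │ │ │   │↓│↑ ↲│↱ ↓│ │
│ ╷ │ │ └─┐ │ ├───┘ ╷ │ │
│ │ │ │   │ │↓│  ↱ ↑│↓│ │
│ │ ╵ └─┐ └─┘ └─╴ ┌─┘ ╵ │
│ │     │    ↳ → ↑│  ↳ B│
└─┴─────┴─────────┴─────┘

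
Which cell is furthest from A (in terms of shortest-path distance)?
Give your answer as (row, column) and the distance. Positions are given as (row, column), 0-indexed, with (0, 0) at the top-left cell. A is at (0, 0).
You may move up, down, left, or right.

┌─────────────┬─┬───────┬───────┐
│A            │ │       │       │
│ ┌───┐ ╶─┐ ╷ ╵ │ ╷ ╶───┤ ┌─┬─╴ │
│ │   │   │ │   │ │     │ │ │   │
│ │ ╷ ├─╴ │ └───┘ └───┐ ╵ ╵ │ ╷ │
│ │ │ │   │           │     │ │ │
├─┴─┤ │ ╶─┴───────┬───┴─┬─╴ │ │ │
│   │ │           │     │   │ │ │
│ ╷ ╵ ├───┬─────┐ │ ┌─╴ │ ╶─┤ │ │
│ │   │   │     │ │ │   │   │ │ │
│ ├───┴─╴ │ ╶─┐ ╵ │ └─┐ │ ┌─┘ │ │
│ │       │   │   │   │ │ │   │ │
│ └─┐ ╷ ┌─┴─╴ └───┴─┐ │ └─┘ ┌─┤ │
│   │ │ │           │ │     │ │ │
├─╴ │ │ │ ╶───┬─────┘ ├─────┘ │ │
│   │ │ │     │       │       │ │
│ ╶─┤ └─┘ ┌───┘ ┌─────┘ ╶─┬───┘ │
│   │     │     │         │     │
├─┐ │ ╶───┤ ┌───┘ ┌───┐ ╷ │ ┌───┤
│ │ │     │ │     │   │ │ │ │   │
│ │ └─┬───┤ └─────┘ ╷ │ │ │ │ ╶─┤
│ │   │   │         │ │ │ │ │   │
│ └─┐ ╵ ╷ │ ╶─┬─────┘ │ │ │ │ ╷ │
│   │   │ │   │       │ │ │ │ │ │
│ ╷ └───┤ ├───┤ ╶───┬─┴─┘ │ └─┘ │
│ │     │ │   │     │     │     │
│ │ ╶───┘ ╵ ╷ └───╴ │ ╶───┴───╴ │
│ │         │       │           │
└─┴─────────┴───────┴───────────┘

Computing BFS distances from A to all cells:
Furthest cell: (2, 1)
Distance: 99 steps

Path from A to the furthest cell:

┌─────────────┬─┬───────┬───────┐
│A → → → → ↓  │ │↱ ↓    │↱ → → ↓│
│ ┌───┐ ╶─┐ ╷ ╵ │ ╷ ╶───┤ ┌─┬─╴ │
│ │↓ ↰│   │↓│   │↑│↳ → ↓│↑│ │↓ ↲│
│ │ ╷ ├─╴ │ └───┘ └───┐ ╵ ╵ │ ╷ │
│ │B│↑│   │↳ → → ↑    │↳ ↑  │↓│ │
├─┴─┤ │ ╶─┴───────┬───┴─┬─╴ │ │ │
│↱ ↓│↑│           │↓ ← ↰│   │↓│ │
│ ╷ ╵ ├───┬─────┐ │ ┌─╴ │ ╶─┤ │ │
│↑│↳ ↑│   │     │ │↓│  ↑│   │↓│ │
│ ├───┴─╴ │ ╶─┐ ╵ │ └─┐ │ ┌─┘ │ │
│↑│       │   │   │↳ ↓│↑│ │↓ ↲│ │
│ └─┐ ╷ ┌─┴─╴ └───┴─┐ │ └─┘ ┌─┤ │
│↑ ↰│ │ │           │↓│↑ ← ↲│ │ │
├─╴ │ │ │ ╶───┬─────┘ ├─────┘ │ │
│↱ ↑│ │ │     │↓ ← ← ↲│       │ │
│ ╶─┤ └─┘ ┌───┘ ┌─────┘ ╶─┬───┘ │
│↑ ↰│     │↓ ← ↲│         │     │
├─┐ │ ╶───┤ ┌───┘ ┌───┐ ╷ │ ┌───┤
│ │↑│     │↓│     │↱ ↓│ │ │ │   │
│ │ └─┬───┤ └─────┘ ╷ │ │ │ │ ╶─┤
│ │↑ ↰│↓ ↰│↳ → → → ↑│↓│ │ │ │   │
│ └─┐ ╵ ╷ │ ╶─┬─────┘ │ │ │ │ ╷ │
│   │↑ ↲│↑│   │↓ ← ← ↲│ │ │ │ │ │
│ ╷ └───┤ ├───┤ ╶───┬─┴─┘ │ └─┘ │
│ │     │↑│↓ ↰│↳ → ↓│     │     │
│ │ ╶───┘ ╵ ╷ └───╴ │ ╶───┴───╴ │
│ │      ↑ ↲│↑ ← ← ↲│           │
└─┴─────────┴───────┴───────────┘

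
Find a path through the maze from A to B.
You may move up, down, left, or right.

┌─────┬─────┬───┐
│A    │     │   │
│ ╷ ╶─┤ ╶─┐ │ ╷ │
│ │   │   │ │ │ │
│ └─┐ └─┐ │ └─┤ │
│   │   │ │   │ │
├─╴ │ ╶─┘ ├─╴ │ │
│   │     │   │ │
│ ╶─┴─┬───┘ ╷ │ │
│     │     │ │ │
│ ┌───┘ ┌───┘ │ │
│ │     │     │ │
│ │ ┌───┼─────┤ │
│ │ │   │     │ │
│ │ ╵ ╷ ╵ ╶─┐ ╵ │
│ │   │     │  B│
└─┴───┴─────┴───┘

Finding the shortest path through the maze:
Path length: 36 steps
Directions: right → down → right → down → down → right → right → up → up → left → up → right → right → down → down → right → down → left → down → left → left → down → left → left → down → down → right → up → right → down → right → up → right → right → down → right

Solution:

┌─────┬─────┬───┐
│A ↓  │↱ → ↓│   │
│ ╷ ╶─┤ ╶─┐ │ ╷ │
│ │↳ ↓│↑ ↰│↓│ │ │
│ └─┐ └─┐ │ └─┤ │
│   │↓  │↑│↳ ↓│ │
├─╴ │ ╶─┘ ├─╴ │ │
│   │↳ → ↑│↓ ↲│ │
│ ╶─┴─┬───┘ ╷ │ │
│     │↓ ← ↲│ │ │
│ ┌───┘ ┌───┘ │ │
│ │↓ ← ↲│     │ │
│ │ ┌───┼─────┤ │
│ │↓│↱ ↓│↱ → ↓│ │
│ │ ╵ ╷ ╵ ╶─┐ ╵ │
│ │↳ ↑│↳ ↑  │↳ B│
└─┴───┴─────┴───┘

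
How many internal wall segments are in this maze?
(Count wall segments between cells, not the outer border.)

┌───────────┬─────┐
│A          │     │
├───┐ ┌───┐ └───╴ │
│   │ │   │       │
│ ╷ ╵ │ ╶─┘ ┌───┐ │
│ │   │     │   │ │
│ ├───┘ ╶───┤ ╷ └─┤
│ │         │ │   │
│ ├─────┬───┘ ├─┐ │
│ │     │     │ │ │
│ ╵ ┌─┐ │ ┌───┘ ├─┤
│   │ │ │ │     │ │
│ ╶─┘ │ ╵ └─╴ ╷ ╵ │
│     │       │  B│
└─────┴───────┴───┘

Counting internal wall segments:
Total internal walls: 48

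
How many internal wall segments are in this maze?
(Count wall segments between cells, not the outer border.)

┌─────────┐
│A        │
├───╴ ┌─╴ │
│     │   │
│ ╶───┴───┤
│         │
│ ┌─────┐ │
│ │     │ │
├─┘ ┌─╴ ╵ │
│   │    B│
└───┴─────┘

Counting internal wall segments:
Total internal walls: 16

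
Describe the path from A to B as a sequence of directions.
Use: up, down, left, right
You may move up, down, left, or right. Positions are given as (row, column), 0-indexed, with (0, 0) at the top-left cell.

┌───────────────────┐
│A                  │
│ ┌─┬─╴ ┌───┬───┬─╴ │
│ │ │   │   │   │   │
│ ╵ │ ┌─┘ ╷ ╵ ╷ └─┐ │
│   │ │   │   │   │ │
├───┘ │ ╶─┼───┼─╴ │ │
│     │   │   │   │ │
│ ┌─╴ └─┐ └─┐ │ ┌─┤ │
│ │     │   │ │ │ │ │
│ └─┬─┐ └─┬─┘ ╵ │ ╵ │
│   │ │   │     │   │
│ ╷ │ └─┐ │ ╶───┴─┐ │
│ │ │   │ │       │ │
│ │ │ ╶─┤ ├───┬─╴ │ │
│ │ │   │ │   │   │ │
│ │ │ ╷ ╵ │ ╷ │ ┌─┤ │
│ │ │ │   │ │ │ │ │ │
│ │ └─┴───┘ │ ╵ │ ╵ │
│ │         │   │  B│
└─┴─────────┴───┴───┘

Finding the path and converting it to directions:
Path through cells: (0,0) → (0,1) → (0,2) → (0,3) → (0,4) → (0,5) → (0,6) → (0,7) → (0,8) → (0,9) → (1,9) → (2,9) → (3,9) → (4,9) → (5,9) → (6,9) → (7,9) → (8,9) → (9,9)
Directions: right, right, right, right, right, right, right, right, right, down, down, down, down, down, down, down, down, down

Solution:

┌───────────────────┐
│A → → → → → → → → ↓│
│ ┌─┬─╴ ┌───┬───┬─╴ │
│ │ │   │   │   │  ↓│
│ ╵ │ ┌─┘ ╷ ╵ ╷ └─┐ │
│   │ │   │   │   │↓│
├───┘ │ ╶─┼───┼─╴ │ │
│     │   │   │   │↓│
│ ┌─╴ └─┐ └─┐ │ ┌─┤ │
│ │     │   │ │ │ │↓│
│ └─┬─┐ └─┬─┘ ╵ │ ╵ │
│   │ │   │     │  ↓│
│ ╷ │ └─┐ │ ╶───┴─┐ │
│ │ │   │ │       │↓│
│ │ │ ╶─┤ ├───┬─╴ │ │
│ │ │   │ │   │   │↓│
│ │ │ ╷ ╵ │ ╷ │ ┌─┤ │
│ │ │ │   │ │ │ │ │↓│
│ │ └─┴───┘ │ ╵ │ ╵ │
│ │         │   │  B│
└─┴─────────┴───┴───┘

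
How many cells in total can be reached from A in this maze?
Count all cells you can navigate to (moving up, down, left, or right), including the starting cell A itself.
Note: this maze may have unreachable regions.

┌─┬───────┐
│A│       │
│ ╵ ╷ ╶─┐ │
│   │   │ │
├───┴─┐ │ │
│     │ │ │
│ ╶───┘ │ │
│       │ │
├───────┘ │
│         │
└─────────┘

Using BFS/flood-fill to find all reachable cells from A:
Maze size: 5 × 5 = 25 total cells
All cells are reachable — the maze is fully connected.
Reachable cells: 25

Reachable region (· marks reachable cells):

┌─┬───────┐
│A│· · · ·│
│ ╵ ╷ ╶─┐ │
│· ·│· ·│·│
├───┴─┐ │ │
│· · ·│·│·│
│ ╶───┘ │ │
│· · · ·│·│
├───────┘ │
│· · · · ·│
└─────────┘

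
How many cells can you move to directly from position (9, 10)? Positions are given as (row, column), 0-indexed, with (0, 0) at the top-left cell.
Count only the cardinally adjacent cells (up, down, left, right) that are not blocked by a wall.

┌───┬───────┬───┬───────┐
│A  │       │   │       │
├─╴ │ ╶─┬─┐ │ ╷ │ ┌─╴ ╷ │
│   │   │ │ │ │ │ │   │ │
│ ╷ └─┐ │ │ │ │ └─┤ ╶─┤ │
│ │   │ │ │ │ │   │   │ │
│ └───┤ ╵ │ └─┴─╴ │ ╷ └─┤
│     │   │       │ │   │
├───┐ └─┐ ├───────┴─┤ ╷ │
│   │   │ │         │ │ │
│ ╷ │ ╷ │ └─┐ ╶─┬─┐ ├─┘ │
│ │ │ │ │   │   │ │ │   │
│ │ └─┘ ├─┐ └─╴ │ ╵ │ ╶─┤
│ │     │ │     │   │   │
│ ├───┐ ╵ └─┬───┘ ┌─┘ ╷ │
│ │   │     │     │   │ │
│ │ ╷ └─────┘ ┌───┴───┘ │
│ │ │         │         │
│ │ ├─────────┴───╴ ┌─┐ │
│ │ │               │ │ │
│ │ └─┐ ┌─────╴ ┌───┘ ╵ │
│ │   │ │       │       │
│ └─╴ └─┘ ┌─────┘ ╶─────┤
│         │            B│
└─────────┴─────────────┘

Checking passable neighbors of (9, 10):
Neighbors: (10, 10)
Count: 1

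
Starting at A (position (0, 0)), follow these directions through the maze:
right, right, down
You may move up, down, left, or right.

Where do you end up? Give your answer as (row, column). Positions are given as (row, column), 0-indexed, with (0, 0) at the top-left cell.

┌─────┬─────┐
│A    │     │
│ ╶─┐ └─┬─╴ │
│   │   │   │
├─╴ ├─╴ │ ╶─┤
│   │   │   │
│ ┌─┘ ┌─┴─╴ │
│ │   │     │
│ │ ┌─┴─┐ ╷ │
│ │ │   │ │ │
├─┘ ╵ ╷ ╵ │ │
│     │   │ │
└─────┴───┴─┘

Following directions step by step:
Start: (0, 0)
  right: (0, 0) → (0, 1)
  right: (0, 1) → (0, 2)
  down: (0, 2) → (1, 2)
Final position: (1, 2)

Path taken:

┌─────┬─────┐
│A → ↓│     │
│ ╶─┐ └─┬─╴ │
│   │B  │   │
├─╴ ├─╴ │ ╶─┤
│   │   │   │
│ ┌─┘ ┌─┴─╴ │
│ │   │     │
│ │ ┌─┴─┐ ╷ │
│ │ │   │ │ │
├─┘ ╵ ╷ ╵ │ │
│     │   │ │
└─────┴───┴─┘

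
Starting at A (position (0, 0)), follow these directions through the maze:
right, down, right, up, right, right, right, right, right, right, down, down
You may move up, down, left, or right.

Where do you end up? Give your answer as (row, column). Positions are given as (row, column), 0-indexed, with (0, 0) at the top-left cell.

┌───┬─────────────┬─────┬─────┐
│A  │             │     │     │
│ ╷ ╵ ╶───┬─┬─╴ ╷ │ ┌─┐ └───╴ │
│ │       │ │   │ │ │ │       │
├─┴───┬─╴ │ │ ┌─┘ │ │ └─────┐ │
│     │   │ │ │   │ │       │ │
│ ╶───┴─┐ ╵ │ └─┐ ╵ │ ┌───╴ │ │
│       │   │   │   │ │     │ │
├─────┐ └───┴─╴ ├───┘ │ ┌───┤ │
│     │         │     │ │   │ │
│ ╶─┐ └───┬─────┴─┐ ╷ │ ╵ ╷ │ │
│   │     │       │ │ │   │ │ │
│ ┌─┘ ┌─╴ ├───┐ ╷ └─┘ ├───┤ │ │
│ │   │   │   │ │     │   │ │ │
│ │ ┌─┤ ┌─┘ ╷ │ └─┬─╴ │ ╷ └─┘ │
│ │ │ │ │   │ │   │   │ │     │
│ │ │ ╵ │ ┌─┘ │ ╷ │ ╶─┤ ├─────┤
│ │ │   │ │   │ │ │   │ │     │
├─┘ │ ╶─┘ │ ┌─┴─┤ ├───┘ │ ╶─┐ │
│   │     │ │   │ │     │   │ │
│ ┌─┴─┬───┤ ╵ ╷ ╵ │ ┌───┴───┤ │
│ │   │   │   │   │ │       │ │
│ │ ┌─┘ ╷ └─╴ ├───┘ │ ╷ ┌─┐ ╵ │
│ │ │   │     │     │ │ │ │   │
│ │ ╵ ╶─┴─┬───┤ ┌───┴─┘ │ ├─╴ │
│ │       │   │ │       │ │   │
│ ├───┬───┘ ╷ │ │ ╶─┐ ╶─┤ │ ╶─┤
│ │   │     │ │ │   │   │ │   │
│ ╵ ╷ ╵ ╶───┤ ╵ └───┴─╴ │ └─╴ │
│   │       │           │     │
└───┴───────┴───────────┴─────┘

Following directions step by step:
Start: (0, 0)
  right: (0, 0) → (0, 1)
  down: (0, 1) → (1, 1)
  right: (1, 1) → (1, 2)
  up: (1, 2) → (0, 2)
  right: (0, 2) → (0, 3)
  right: (0, 3) → (0, 4)
  right: (0, 4) → (0, 5)
  right: (0, 5) → (0, 6)
  right: (0, 6) → (0, 7)
  right: (0, 7) → (0, 8)
  down: (0, 8) → (1, 8)
  down: (1, 8) → (2, 8)
Final position: (2, 8)

Path taken:

┌───┬─────────────┬─────┬─────┐
│A ↓│↱ → → → → → ↓│     │     │
│ ╷ ╵ ╶───┬─┬─╴ ╷ │ ┌─┐ └───╴ │
│ │↳ ↑    │ │   │↓│ │ │       │
├─┴───┬─╴ │ │ ┌─┘ │ │ └─────┐ │
│     │   │ │ │  B│ │       │ │
│ ╶───┴─┐ ╵ │ └─┐ ╵ │ ┌───╴ │ │
│       │   │   │   │ │     │ │
├─────┐ └───┴─╴ ├───┘ │ ┌───┤ │
│     │         │     │ │   │ │
│ ╶─┐ └───┬─────┴─┐ ╷ │ ╵ ╷ │ │
│   │     │       │ │ │   │ │ │
│ ┌─┘ ┌─╴ ├───┐ ╷ └─┘ ├───┤ │ │
│ │   │   │   │ │     │   │ │ │
│ │ ┌─┤ ┌─┘ ╷ │ └─┬─╴ │ ╷ └─┘ │
│ │ │ │ │   │ │   │   │ │     │
│ │ │ ╵ │ ┌─┘ │ ╷ │ ╶─┤ ├─────┤
│ │ │   │ │   │ │ │   │ │     │
├─┘ │ ╶─┘ │ ┌─┴─┤ ├───┘ │ ╶─┐ │
│   │     │ │   │ │     │   │ │
│ ┌─┴─┬───┤ ╵ ╷ ╵ │ ┌───┴───┤ │
│ │   │   │   │   │ │       │ │
│ │ ┌─┘ ╷ └─╴ ├───┘ │ ╷ ┌─┐ ╵ │
│ │ │   │     │     │ │ │ │   │
│ │ ╵ ╶─┴─┬───┤ ┌───┴─┘ │ ├─╴ │
│ │       │   │ │       │ │   │
│ ├───┬───┘ ╷ │ │ ╶─┐ ╶─┤ │ ╶─┤
│ │   │     │ │ │   │   │ │   │
│ ╵ ╷ ╵ ╶───┤ ╵ └───┴─╴ │ └─╴ │
│   │       │           │     │
└───┴───────┴───────────┴─────┘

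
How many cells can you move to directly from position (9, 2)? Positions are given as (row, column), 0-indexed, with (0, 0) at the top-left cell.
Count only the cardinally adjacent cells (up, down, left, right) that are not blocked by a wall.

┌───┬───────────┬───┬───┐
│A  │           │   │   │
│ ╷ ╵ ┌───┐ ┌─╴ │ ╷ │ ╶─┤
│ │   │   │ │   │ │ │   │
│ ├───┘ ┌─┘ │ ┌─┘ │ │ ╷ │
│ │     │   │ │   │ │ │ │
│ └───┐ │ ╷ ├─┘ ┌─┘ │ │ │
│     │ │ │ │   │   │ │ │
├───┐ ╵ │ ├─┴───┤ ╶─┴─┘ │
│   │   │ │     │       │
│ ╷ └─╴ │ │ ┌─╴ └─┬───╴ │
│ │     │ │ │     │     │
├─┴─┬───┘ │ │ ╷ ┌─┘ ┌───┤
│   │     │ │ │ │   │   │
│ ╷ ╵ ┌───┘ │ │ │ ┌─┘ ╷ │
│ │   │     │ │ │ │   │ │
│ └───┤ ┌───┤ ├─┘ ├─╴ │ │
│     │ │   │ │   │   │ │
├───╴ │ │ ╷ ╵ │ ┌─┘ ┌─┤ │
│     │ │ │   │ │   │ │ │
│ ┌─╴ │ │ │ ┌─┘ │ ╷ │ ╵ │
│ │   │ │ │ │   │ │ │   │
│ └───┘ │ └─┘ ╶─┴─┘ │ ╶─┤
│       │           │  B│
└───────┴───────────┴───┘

Checking passable neighbors of (9, 2):
Neighbors: (8, 2), (10, 2), (9, 1)
Count: 3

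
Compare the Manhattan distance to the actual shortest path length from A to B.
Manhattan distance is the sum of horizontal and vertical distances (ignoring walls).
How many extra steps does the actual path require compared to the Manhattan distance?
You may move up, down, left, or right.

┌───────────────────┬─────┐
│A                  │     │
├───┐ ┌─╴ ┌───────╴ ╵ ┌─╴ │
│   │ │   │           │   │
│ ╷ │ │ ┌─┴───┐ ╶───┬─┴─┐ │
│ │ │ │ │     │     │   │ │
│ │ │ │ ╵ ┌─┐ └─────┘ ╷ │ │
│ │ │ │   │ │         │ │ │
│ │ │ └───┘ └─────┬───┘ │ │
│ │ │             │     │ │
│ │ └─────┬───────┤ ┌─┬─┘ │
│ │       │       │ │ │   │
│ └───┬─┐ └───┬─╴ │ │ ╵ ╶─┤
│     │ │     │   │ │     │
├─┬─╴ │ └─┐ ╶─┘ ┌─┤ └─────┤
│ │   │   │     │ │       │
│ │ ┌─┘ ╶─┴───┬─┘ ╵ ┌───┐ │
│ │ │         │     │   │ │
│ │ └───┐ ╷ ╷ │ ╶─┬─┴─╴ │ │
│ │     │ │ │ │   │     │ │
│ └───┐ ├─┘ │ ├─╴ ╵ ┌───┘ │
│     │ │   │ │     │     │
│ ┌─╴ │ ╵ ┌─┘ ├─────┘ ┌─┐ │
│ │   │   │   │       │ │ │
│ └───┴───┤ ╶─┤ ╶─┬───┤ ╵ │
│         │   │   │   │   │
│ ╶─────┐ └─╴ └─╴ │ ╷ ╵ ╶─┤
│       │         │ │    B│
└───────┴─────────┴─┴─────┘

Manhattan distance: |13 - 0| + |12 - 0| = 25
Actual path length: 37
Extra steps: 37 - 25 = 12

Solution:

┌───────────────────┬─────┐
│A → → → ↓          │     │
├───┐ ┌─╴ ┌───────╴ ╵ ┌─╴ │
│   │ │↓ ↲│           │   │
│ ╷ │ │ ┌─┴───┐ ╶───┬─┴─┐ │
│ │ │ │↓│↱ → ↓│     │↱ ↓│ │
│ │ │ │ ╵ ┌─┐ └─────┘ ╷ │ │
│ │ │ │↳ ↑│ │↳ → → → ↑│↓│ │
│ │ │ └───┘ └─────┬───┘ │ │
│ │ │             │↓ ← ↲│ │
│ │ └─────┬───────┤ ┌─┬─┘ │
│ │       │       │↓│ │   │
│ └───┬─┐ └───┬─╴ │ │ ╵ ╶─┤
│     │ │     │   │↓│     │
├─┬─╴ │ └─┐ ╶─┘ ┌─┤ └─────┤
│ │   │   │     │ │↳ → → ↓│
│ │ ┌─┘ ╶─┴───┬─┘ ╵ ┌───┐ │
│ │ │         │     │   │↓│
│ │ └───┐ ╷ ╷ │ ╶─┬─┴─╴ │ │
│ │     │ │ │ │   │     │↓│
│ └───┐ ├─┘ │ ├─╴ ╵ ┌───┘ │
│     │ │   │ │     │    ↓│
│ ┌─╴ │ ╵ ┌─┘ ├─────┘ ┌─┐ │
│ │   │   │   │       │ │↓│
│ └───┴───┤ ╶─┤ ╶─┬───┤ ╵ │
│         │   │   │   │↓ ↲│
│ ╶─────┐ └─╴ └─╴ │ ╷ ╵ ╶─┤
│       │         │ │  ↳ B│
└───────┴─────────┴─┴─────┘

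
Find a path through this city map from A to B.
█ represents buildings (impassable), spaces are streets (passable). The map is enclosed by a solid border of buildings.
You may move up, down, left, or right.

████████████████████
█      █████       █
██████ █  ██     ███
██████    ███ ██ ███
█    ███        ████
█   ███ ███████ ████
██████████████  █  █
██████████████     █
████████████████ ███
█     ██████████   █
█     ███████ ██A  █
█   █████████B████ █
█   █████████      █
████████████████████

Finding the shortest path from A to B:
Movement: cardinal only
Path length: 10 steps
Directions: right → right → down → down → left → left → left → left → left → up

Solution:

████████████████████
█      █████       █
██████ █  ██     ███
██████    ███ ██ ███
█    ███        ████
█   ███ ███████ ████
██████████████  █  █
██████████████     █
████████████████ ███
█     ██████████   █
█     ███████ ██A→↓█
█   █████████B████↓█
█   █████████↑←←←←↲█
████████████████████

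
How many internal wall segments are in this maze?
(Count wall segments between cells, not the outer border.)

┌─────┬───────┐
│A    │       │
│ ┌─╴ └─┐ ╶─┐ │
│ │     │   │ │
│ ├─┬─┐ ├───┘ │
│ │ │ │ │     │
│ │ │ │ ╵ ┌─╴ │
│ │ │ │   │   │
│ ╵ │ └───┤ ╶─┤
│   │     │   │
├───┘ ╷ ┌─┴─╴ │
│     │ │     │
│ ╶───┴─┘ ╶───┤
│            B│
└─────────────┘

Counting internal wall segments:
Total internal walls: 36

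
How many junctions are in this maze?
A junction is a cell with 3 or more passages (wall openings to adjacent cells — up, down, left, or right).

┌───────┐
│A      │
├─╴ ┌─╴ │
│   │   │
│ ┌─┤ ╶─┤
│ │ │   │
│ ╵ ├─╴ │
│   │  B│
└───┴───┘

Checking each cell for number of passages:

Junctions found (3+ passages):
  (0, 1): 3 passages
Total junctions: 1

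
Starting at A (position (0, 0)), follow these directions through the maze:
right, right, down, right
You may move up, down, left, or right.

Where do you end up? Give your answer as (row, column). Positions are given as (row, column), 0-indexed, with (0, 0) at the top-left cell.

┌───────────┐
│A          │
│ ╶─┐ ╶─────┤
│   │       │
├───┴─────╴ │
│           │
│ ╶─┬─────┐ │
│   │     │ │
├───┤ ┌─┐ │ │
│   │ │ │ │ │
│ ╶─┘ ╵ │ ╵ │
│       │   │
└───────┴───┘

Following directions step by step:
Start: (0, 0)
  right: (0, 0) → (0, 1)
  right: (0, 1) → (0, 2)
  down: (0, 2) → (1, 2)
  right: (1, 2) → (1, 3)
Final position: (1, 3)

Path taken:

┌───────────┐
│A → ↓      │
│ ╶─┐ ╶─────┤
│   │↳ B    │
├───┴─────╴ │
│           │
│ ╶─┬─────┐ │
│   │     │ │
├───┤ ┌─┐ │ │
│   │ │ │ │ │
│ ╶─┘ ╵ │ ╵ │
│       │   │
└───────┴───┘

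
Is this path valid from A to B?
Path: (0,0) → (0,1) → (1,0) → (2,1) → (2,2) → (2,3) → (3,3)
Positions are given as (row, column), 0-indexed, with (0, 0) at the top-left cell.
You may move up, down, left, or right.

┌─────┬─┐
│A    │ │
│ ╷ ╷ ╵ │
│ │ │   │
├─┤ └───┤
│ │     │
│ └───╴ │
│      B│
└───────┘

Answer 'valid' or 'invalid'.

Checking path validity:
Result: Invalid move at step 2: cannot move from (0, 1) to (1, 0).

invalid

Correct solution:

┌─────┬─┐
│A ↓  │ │
│ ╷ ╷ ╵ │
│ │↓│   │
├─┤ └───┤
│ │↳ → ↓│
│ └───╴ │
│      B│
└───────┘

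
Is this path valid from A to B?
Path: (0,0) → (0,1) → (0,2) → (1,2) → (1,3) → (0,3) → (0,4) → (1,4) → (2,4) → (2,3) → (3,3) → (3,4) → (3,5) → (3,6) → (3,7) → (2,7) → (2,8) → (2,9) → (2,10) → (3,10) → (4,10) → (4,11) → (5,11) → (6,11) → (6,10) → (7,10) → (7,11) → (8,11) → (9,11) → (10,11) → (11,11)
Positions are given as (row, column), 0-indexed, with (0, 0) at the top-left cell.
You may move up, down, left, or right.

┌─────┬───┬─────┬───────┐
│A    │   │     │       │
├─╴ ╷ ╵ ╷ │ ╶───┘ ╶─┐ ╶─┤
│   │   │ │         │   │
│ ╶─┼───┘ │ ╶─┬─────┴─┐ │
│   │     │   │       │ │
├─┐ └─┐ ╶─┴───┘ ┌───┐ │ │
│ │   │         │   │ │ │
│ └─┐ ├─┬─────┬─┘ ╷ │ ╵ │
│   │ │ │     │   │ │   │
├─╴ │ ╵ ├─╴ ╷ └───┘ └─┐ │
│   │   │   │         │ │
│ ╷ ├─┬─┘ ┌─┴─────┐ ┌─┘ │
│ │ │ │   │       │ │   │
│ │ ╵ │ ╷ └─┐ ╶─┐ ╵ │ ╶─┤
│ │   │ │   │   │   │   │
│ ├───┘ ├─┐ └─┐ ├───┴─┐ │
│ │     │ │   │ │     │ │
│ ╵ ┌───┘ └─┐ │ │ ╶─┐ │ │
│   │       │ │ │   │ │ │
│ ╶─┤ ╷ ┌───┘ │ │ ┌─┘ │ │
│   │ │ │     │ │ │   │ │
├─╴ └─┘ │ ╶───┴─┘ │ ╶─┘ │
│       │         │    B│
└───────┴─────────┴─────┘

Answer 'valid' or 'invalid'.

Checking path validity:
Result: All consecutive moves are passable.

valid

Correct solution:

┌─────┬───┬─────┬───────┐
│A → ↓│↱ ↓│     │       │
├─╴ ╷ ╵ ╷ │ ╶───┘ ╶─┐ ╶─┤
│   │↳ ↑│↓│         │   │
│ ╶─┼───┘ │ ╶─┬─────┴─┐ │
│   │  ↓ ↲│   │↱ → → ↓│ │
├─┐ └─┐ ╶─┴───┘ ┌───┐ │ │
│ │   │↳ → → → ↑│   │↓│ │
│ └─┐ ├─┬─────┬─┘ ╷ │ ╵ │
│   │ │ │     │   │ │↳ ↓│
├─╴ │ ╵ ├─╴ ╷ └───┘ └─┐ │
│   │   │   │         │↓│
│ ╷ ├─┬─┘ ┌─┴─────┐ ┌─┘ │
│ │ │ │   │       │ │↓ ↲│
│ │ ╵ │ ╷ └─┐ ╶─┐ ╵ │ ╶─┤
│ │   │ │   │   │   │↳ ↓│
│ ├───┘ ├─┐ └─┐ ├───┴─┐ │
│ │     │ │   │ │     │↓│
│ ╵ ┌───┘ └─┐ │ │ ╶─┐ │ │
│   │       │ │ │   │ │↓│
│ ╶─┤ ╷ ┌───┘ │ │ ┌─┘ │ │
│   │ │ │     │ │ │   │↓│
├─╴ └─┘ │ ╶───┴─┘ │ ╶─┘ │
│       │         │    B│
└───────┴─────────┴─────┘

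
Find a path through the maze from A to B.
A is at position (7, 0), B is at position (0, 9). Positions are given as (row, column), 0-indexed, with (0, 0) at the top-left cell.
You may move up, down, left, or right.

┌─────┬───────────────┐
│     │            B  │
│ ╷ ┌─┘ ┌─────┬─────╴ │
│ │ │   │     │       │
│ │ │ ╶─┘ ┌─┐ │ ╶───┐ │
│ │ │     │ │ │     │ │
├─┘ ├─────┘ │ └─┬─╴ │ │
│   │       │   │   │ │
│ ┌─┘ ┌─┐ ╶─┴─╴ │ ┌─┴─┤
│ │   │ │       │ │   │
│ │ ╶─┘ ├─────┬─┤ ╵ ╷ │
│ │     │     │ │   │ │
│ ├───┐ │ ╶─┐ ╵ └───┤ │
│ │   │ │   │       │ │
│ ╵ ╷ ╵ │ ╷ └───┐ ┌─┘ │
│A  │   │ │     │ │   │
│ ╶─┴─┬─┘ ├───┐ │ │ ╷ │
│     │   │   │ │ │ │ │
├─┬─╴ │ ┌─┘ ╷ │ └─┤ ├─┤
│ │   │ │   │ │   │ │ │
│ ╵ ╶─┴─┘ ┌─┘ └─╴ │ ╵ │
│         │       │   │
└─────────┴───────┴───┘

Finding the shortest path from (7, 0) to (0, 9):
Path length: 36 steps
Directions: right → up → right → down → right → up → up → left → left → up → right → up → right → right → down → right → right → right → up → left → up → up → left → left → down → left → left → up → right → up → right → right → right → right → right → right

Solution:

┌─────┬───────────────┐
│     │↱ → → → → → B  │
│ ╷ ┌─┘ ┌─────┬─────╴ │
│ │ │↱ ↑│↓ ← ↰│       │
│ │ │ ╶─┘ ┌─┐ │ ╶───┐ │
│ │ │↑ ← ↲│ │↑│     │ │
├─┘ ├─────┘ │ └─┬─╴ │ │
│   │↱ → ↓  │↑ ↰│   │ │
│ ┌─┘ ┌─┐ ╶─┴─╴ │ ┌─┴─┤
│ │↱ ↑│ │↳ → → ↑│ │   │
│ │ ╶─┘ ├─────┬─┤ ╵ ╷ │
│ │↑ ← ↰│     │ │   │ │
│ ├───┐ │ ╶─┐ ╵ └───┤ │
│ │↱ ↓│↑│   │       │ │
│ ╵ ╷ ╵ │ ╷ └───┐ ┌─┘ │
│A ↑│↳ ↑│ │     │ │   │
│ ╶─┴─┬─┘ ├───┐ │ │ ╷ │
│     │   │   │ │ │ │ │
├─┬─╴ │ ┌─┘ ╷ │ └─┤ ├─┤
│ │   │ │   │ │   │ │ │
│ ╵ ╶─┴─┘ ┌─┘ └─╴ │ ╵ │
│         │       │   │
└─────────┴───────┴───┘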